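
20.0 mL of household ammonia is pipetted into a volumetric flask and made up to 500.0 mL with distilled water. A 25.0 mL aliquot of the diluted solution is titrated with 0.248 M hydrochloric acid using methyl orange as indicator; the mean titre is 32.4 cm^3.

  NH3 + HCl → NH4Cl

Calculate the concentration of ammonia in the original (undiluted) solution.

8.04 M

n(HCl) = 0.0324 × 0.248 = 8.04 × 10^-3 mol
n(NH3) in the aliquot = 8.04 × 10^-3 mol (1:1 ratio)
[NH3]_dilute = 8.04 × 10^-3 / 0.0250 = 0.321 mol/L
Dilution factor = 500.0 / 20.0 = 25.00
[NH3]_stock = 0.321 × 25.00 = 8.04 mol/L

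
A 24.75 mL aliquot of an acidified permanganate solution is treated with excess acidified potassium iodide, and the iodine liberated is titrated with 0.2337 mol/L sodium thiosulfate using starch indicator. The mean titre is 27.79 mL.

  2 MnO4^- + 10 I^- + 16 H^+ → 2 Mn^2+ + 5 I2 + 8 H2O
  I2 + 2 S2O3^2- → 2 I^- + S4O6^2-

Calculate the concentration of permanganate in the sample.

0.05248 mol/L

n(S2O3^2-) = 0.02779 × 0.2337 = 6.495 × 10^-3 mol
n(I2) = n(S2O3^2-)/2 = 3.247 × 10^-3 mol
From the 2:5 ratio, n(MnO4^-) in the aliquot = 2/5 × 3.247 × 10^-3 = 1.299 × 10^-3 mol
[MnO4^-] = 1.299 × 10^-3 / 0.02475 = 0.05248 mol/L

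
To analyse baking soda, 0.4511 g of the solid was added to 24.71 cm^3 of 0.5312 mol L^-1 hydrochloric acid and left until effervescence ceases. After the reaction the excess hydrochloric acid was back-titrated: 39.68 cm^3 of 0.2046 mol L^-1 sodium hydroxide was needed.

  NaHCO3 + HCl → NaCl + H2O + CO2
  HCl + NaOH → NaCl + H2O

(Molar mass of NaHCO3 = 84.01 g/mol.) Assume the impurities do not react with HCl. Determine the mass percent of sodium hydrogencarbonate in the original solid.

n(HCl) added = 0.02471 × 0.5312 = 0.01313 mol
n(NaOH) used in back-titration = 0.03968 × 0.2046 = 8.119 × 10^-3 mol
n(HCl) left over = 8.119 × 10^-3 mol (1:1 ratio)
n(HCl) consumed by analyte = 0.01313 − 8.119 × 10^-3 = 5.007 × 10^-3 mol
n(NaHCO3) = 5.007 × 10^-3 mol (1:1 ratio)
mass of NaHCO3 = 5.007 × 10^-3 × 84.01 = 0.4207 g
% NaHCO3 = 0.4207 / 0.4511 × 100 = 93.26 %

93.26 %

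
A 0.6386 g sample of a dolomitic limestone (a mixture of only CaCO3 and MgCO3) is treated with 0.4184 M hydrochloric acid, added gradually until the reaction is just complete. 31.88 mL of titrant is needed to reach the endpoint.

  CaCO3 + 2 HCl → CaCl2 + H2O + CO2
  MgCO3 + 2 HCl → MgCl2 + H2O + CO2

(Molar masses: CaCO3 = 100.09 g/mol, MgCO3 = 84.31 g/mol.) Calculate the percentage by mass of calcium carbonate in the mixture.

75.80 %

n(HCl) = 0.03188 × 0.4184 = 0.01334 mol
Let x = n(CaCO3), y = n(MgCO3).
Titrant: 2x + 2y = 0.01334;  mass: 100.09x + 84.31y = 0.6386
Solving, x = 4.836 × 10^-3 mol, y = 1.833 × 10^-3 mol
mass of CaCO3 = 4.836 × 10^-3 × 100.09 = 0.4840 g
% CaCO3 = 0.4840 / 0.6386 × 100 = 75.80 %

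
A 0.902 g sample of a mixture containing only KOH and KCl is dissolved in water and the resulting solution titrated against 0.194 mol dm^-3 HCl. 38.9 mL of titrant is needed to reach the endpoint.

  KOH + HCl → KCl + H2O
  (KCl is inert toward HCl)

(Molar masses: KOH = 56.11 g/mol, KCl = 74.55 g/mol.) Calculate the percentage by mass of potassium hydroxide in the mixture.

n(HCl) = 0.0389 × 0.194 = 7.55 × 10^-3 mol
Let x = n(KOH), y = n(KCl).
Titrant: 1x = 7.55 × 10^-3;  mass: 56.11x + 74.55y = 0.902
Solving, x = 7.55 × 10^-3 mol, y = 6.42 × 10^-3 mol
mass of KOH = 7.55 × 10^-3 × 56.11 = 0.423 g
% KOH = 0.423 / 0.902 × 100 = 46.9 %

46.9 %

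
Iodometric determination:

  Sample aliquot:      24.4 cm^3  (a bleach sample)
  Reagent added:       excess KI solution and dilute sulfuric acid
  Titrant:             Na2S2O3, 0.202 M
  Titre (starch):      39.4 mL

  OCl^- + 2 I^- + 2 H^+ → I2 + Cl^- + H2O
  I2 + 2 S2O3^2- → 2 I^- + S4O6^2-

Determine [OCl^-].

0.163 M

n(S2O3^2-) = 0.0394 × 0.202 = 7.96 × 10^-3 mol
n(I2) = n(S2O3^2-)/2 = 3.98 × 10^-3 mol
n(OCl^-) in the aliquot = 3.98 × 10^-3 mol (1:1 ratio)
[OCl^-] = 3.98 × 10^-3 / 0.0244 = 0.163 mol/L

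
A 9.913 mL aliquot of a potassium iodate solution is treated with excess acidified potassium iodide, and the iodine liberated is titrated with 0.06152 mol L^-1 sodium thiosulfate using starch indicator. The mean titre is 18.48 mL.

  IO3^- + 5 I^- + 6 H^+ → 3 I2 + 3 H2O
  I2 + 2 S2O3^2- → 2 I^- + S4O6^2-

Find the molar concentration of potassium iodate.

0.01911 mol/L

n(S2O3^2-) = 0.01848 × 0.06152 = 1.137 × 10^-3 mol
n(I2) = n(S2O3^2-)/2 = 5.684 × 10^-4 mol
From the 1:3 ratio, n(IO3^-) in the aliquot = 1/3 × 5.684 × 10^-4 = 1.895 × 10^-4 mol
[IO3^-] = 1.895 × 10^-4 / 0.009913 = 0.01911 mol/L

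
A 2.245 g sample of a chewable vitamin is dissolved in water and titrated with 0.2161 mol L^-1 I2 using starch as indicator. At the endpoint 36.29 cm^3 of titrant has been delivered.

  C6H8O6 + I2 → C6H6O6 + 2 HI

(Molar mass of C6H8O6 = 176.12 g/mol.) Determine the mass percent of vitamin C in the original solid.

n(I2) = 0.03629 L × 0.2161 mol/L = 7.842 × 10^-3 mol
n(C6H8O6) = 7.842 × 10^-3 mol (1:1 ratio)
mass of C6H8O6 = 7.842 × 10^-3 × 176.12 g/mol = 1.381 g
% C6H8O6 = 1.381 / 2.245 × 100 = 61.52 %

61.52 %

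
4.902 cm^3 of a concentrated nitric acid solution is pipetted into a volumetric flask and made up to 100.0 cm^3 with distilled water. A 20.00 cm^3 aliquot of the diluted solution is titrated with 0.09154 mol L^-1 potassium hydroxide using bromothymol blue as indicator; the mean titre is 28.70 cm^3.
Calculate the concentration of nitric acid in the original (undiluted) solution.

HNO3 + KOH → KNO3 + H2O
n(KOH) = 0.02870 × 0.09154 = 2.627 × 10^-3 mol
n(HNO3) in the aliquot = 2.627 × 10^-3 mol (1:1 ratio)
[HNO3]_dilute = 2.627 × 10^-3 / 0.02000 = 0.1314 mol/L
Dilution factor = 100.0 / 4.902 = 20.40
[HNO3]_stock = 0.1314 × 20.40 = 2.680 mol/L

2.680 mol/L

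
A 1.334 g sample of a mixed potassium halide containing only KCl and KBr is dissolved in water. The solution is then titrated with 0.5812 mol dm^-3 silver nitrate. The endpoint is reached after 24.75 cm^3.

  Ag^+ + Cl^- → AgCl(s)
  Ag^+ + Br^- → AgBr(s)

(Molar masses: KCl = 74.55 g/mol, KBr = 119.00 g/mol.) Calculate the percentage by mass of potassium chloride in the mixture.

47.50 %

n(AgNO3) = 0.02475 × 0.5812 = 0.01438 mol
Let x = n(KCl), y = n(KBr).
Titrant: 1x + 1y = 0.01438;  mass: 74.55x + 119.00y = 1.334
Solving, x = 8.499 × 10^-3 mol, y = 5.886 × 10^-3 mol
mass of KCl = 8.499 × 10^-3 × 74.55 = 0.6336 g
% KCl = 0.6336 / 1.334 × 100 = 47.50 %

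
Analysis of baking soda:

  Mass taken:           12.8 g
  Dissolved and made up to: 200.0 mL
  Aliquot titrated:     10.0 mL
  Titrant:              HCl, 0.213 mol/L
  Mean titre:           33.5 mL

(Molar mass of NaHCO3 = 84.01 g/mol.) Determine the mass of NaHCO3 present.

NaHCO3 + HCl → NaCl + H2O + CO2
n(HCl) per titration = 0.0335 × 0.213 = 7.14 × 10^-3 mol
n(NaHCO3) in each aliquot = 7.14 × 10^-3 mol (1:1 ratio)
n(NaHCO3) in the whole flask = 7.14 × 10^-3 × 200.0/10.0 = 0.143 mol
mass of NaHCO3 = 0.143 × 84.01 = 12.0 g

12.0 g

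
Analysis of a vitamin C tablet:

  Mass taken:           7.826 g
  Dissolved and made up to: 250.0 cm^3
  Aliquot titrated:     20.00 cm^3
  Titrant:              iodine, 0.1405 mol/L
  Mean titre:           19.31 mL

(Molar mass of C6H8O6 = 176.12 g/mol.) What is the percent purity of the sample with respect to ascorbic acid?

76.32 %

C6H8O6 + I2 → C6H6O6 + 2 HI
n(I2) per titration = 0.01931 × 0.1405 = 2.713 × 10^-3 mol
n(C6H8O6) in each aliquot = 2.713 × 10^-3 mol (1:1 ratio)
n(C6H8O6) in the whole flask = 2.713 × 10^-3 × 250.0/20.00 = 0.03391 mol
mass of C6H8O6 = 0.03391 × 176.12 = 5.973 g
% C6H8O6 = 5.973 / 7.826 × 100 = 76.32 %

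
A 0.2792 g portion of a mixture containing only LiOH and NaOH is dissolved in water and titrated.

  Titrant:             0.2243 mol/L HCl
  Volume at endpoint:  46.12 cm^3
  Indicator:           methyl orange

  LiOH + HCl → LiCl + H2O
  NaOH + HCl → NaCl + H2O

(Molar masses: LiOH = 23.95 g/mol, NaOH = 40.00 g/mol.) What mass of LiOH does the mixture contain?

n(HCl) = 0.04612 × 0.2243 = 0.01034 mol
Let x = n(LiOH), y = n(NaOH).
Titrant: 1x + 1y = 0.01034;  mass: 23.95x + 40.00y = 0.2792
Solving, x = 8.386 × 10^-3 mol, y = 1.959 × 10^-3 mol
mass of LiOH = 8.386 × 10^-3 × 23.95 = 0.2008 g

0.2008 g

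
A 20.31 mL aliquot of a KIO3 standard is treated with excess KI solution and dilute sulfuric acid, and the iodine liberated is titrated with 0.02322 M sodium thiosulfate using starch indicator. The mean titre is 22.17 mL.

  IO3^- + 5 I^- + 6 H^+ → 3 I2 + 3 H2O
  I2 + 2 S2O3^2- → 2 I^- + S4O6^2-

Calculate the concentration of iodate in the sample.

n(S2O3^2-) = 0.02217 × 0.02322 = 5.148 × 10^-4 mol
n(I2) = n(S2O3^2-)/2 = 2.574 × 10^-4 mol
From the 1:3 ratio, n(IO3^-) in the aliquot = 1/3 × 2.574 × 10^-4 = 8.580 × 10^-5 mol
[IO3^-] = 8.580 × 10^-5 / 0.02031 = 0.004224 mol/L

0.004224 M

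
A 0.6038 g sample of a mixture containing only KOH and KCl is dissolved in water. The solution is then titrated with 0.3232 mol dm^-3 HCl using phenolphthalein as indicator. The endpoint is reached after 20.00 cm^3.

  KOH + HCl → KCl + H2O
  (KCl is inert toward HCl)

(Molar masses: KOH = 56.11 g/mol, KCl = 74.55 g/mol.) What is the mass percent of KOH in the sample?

n(HCl) = 0.02000 × 0.3232 = 6.464 × 10^-3 mol
Let x = n(KOH), y = n(KCl).
Titrant: 1x = 6.464 × 10^-3;  mass: 56.11x + 74.55y = 0.6038
Solving, x = 6.464 × 10^-3 mol, y = 3.234 × 10^-3 mol
mass of KOH = 6.464 × 10^-3 × 56.11 = 0.3627 g
% KOH = 0.3627 / 0.6038 × 100 = 60.07 %

60.07 %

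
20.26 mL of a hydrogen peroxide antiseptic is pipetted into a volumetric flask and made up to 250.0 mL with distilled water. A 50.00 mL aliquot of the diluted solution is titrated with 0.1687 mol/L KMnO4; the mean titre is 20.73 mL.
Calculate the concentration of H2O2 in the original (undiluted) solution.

2 MnO4^- + 5 H2O2 + 6 H^+ → 2 Mn^2+ + 5 O2 + 8 H2O
n(KMnO4) = 0.02073 × 0.1687 = 3.497 × 10^-3 mol
From the 5:2 ratio, n(H2O2) in the aliquot = 5/2 × 3.497 × 10^-3 = 8.743 × 10^-3 mol
[H2O2]_dilute = 8.743 × 10^-3 / 0.05000 = 0.1749 mol/L
Dilution factor = 250.0 / 20.26 = 12.34
[H2O2]_stock = 0.1749 × 12.34 = 2.158 mol/L

2.158 mol/L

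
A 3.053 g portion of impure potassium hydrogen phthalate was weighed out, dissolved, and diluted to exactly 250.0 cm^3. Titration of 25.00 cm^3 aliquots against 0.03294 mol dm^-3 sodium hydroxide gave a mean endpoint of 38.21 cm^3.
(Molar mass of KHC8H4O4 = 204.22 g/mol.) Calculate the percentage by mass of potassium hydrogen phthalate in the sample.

KHC8H4O4 + NaOH → KNaC8H4O4 + H2O
n(NaOH) per titration = 0.03821 × 0.03294 = 1.259 × 10^-3 mol
n(KHC8H4O4) in each aliquot = 1.259 × 10^-3 mol (1:1 ratio)
n(KHC8H4O4) in the whole flask = 1.259 × 10^-3 × 250.0/25.00 = 0.01259 mol
mass of KHC8H4O4 = 0.01259 × 204.22 = 2.570 g
% KHC8H4O4 = 2.570 / 3.053 × 100 = 84.19 %

84.19 %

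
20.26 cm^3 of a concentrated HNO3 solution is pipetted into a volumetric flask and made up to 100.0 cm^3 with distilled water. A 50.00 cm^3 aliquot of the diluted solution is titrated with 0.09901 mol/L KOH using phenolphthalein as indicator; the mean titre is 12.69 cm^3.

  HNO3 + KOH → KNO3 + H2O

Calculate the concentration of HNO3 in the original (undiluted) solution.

n(KOH) = 0.01269 × 0.09901 = 1.256 × 10^-3 mol
n(HNO3) in the aliquot = 1.256 × 10^-3 mol (1:1 ratio)
[HNO3]_dilute = 1.256 × 10^-3 / 0.05000 = 0.02513 mol/L
Dilution factor = 100.0 / 20.26 = 4.936
[HNO3]_stock = 0.02513 × 4.936 = 0.1240 mol/L

0.1240 mol/L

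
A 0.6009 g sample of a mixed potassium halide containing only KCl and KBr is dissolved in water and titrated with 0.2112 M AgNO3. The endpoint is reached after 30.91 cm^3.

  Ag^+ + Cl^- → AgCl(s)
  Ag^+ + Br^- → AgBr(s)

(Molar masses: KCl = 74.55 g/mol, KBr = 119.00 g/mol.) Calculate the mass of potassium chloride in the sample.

0.2951 g

n(AgNO3) = 0.03091 × 0.2112 = 6.528 × 10^-3 mol
Let x = n(KCl), y = n(KBr).
Titrant: 1x + 1y = 6.528 × 10^-3;  mass: 74.55x + 119.00y = 0.6009
Solving, x = 3.958 × 10^-3 mol, y = 2.570 × 10^-3 mol
mass of KCl = 3.958 × 10^-3 × 74.55 = 0.2951 g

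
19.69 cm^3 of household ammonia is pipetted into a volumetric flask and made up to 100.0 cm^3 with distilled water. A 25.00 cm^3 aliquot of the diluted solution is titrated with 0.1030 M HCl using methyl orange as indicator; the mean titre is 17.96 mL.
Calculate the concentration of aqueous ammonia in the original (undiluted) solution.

NH3 + HCl → NH4Cl
n(HCl) = 0.01796 × 0.1030 = 1.850 × 10^-3 mol
n(NH3) in the aliquot = 1.850 × 10^-3 mol (1:1 ratio)
[NH3]_dilute = 1.850 × 10^-3 / 0.02500 = 0.07400 mol/L
Dilution factor = 100.0 / 19.69 = 5.079
[NH3]_stock = 0.07400 × 5.079 = 0.3758 mol/L

0.3758 M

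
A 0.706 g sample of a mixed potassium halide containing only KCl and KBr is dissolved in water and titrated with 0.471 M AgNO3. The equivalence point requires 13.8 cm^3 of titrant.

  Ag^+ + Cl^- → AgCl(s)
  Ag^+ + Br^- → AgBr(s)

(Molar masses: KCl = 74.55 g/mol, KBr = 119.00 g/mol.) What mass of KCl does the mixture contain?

n(AgNO3) = 0.0138 × 0.471 = 6.50 × 10^-3 mol
Let x = n(KCl), y = n(KBr).
Titrant: 1x + 1y = 6.50 × 10^-3;  mass: 74.55x + 119.00y = 0.706
Solving, x = 1.52 × 10^-3 mol, y = 4.98 × 10^-3 mol
mass of KCl = 1.52 × 10^-3 × 74.55 = 0.113 g

0.113 g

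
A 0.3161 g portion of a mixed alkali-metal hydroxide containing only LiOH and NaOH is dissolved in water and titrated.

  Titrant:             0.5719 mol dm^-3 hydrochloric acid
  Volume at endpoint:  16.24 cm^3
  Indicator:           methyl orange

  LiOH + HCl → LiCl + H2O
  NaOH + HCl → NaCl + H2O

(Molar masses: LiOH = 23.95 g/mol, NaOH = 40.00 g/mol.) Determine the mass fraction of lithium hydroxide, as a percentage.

26.16 %

n(HCl) = 0.01624 × 0.5719 = 9.288 × 10^-3 mol
Let x = n(LiOH), y = n(NaOH).
Titrant: 1x + 1y = 9.288 × 10^-3;  mass: 23.95x + 40.00y = 0.3161
Solving, x = 3.452 × 10^-3 mol, y = 5.836 × 10^-3 mol
mass of LiOH = 3.452 × 10^-3 × 23.95 = 0.08268 g
% LiOH = 0.08268 / 0.3161 × 100 = 26.16 %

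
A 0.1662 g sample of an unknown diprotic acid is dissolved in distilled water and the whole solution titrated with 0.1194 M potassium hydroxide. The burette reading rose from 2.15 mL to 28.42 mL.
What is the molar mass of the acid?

n(KOH) = 0.02627 L × 0.1194 mol/L = 3.137 × 10^-3 mol
From the 1:2 ratio, n(H2A) = 1/2 × 3.137 × 10^-3 = 1.568 × 10^-3 mol
M = m / n = 0.1662 g / 1.568 × 10^-3 mol = 106.0 g/mol

106.0 g/mol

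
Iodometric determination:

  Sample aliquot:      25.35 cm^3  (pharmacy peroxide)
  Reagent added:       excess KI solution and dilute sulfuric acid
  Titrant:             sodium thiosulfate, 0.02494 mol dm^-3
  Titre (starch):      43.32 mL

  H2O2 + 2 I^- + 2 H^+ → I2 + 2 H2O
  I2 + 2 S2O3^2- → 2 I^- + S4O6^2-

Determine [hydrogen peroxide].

0.02131 mol/L

n(S2O3^2-) = 0.04332 × 0.02494 = 1.080 × 10^-3 mol
n(I2) = n(S2O3^2-)/2 = 5.402 × 10^-4 mol
n(H2O2) in the aliquot = 5.402 × 10^-4 mol (1:1 ratio)
[H2O2] = 5.402 × 10^-4 / 0.02535 = 0.02131 mol/L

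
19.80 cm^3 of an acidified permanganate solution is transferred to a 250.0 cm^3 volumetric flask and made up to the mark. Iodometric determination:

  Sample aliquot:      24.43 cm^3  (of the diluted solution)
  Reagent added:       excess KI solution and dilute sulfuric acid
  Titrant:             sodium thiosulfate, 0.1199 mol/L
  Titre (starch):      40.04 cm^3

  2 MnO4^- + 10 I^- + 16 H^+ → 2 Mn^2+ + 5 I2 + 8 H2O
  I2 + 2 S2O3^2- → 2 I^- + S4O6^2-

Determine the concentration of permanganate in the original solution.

n(S2O3^2-) = 0.04004 × 0.1199 = 4.801 × 10^-3 mol
n(I2) = n(S2O3^2-)/2 = 2.400 × 10^-3 mol
From the 2:5 ratio, n(MnO4^-) in the aliquot = 2/5 × 2.400 × 10^-3 = 9.602 × 10^-4 mol
[MnO4^-]_dilute = 9.602 × 10^-4 / 0.02443 = 0.03930 mol/L
[MnO4^-]_original = 0.03930 × 250.0/19.80 = 0.4962 mol/L

0.4962 mol/L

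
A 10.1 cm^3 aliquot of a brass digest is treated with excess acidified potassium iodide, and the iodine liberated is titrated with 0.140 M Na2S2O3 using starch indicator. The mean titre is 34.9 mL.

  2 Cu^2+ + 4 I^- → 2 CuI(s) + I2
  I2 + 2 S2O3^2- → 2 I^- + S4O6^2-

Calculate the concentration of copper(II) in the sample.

0.484 M

n(S2O3^2-) = 0.0349 × 0.140 = 4.89 × 10^-3 mol
n(I2) = n(S2O3^2-)/2 = 2.44 × 10^-3 mol
From the 2:1 ratio, n(Cu2+) in the aliquot = 2/1 × 2.44 × 10^-3 = 4.89 × 10^-3 mol
[Cu2+] = 4.89 × 10^-3 / 0.0101 = 0.484 mol/L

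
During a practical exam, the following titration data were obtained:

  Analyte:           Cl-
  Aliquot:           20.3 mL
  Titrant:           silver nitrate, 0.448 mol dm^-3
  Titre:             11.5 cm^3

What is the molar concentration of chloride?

Ag^+ + Cl^- → AgCl(s)
n(AgNO3) = 0.0115 L × 0.448 mol/L = 5.15 × 10^-3 mol
n(Cl-) = 5.15 × 10^-3 mol (1:1 mole ratio)
[Cl-] = 5.15 × 10^-3 mol / 0.0203 L = 0.254 mol/L

0.254 mol/L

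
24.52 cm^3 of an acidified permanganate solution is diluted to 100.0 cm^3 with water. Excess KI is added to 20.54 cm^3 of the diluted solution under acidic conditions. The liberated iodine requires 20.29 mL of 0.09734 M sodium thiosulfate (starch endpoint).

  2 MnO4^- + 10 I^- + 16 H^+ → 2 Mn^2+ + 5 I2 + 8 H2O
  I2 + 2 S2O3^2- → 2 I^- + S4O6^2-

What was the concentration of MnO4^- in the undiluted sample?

n(S2O3^2-) = 0.02029 × 0.09734 = 1.975 × 10^-3 mol
n(I2) = n(S2O3^2-)/2 = 9.875 × 10^-4 mol
From the 2:5 ratio, n(MnO4^-) in the aliquot = 2/5 × 9.875 × 10^-4 = 3.950 × 10^-4 mol
[MnO4^-]_dilute = 3.950 × 10^-4 / 0.02054 = 0.01923 mol/L
[MnO4^-]_original = 0.01923 × 100.0/24.52 = 0.07843 mol/L

0.07843 M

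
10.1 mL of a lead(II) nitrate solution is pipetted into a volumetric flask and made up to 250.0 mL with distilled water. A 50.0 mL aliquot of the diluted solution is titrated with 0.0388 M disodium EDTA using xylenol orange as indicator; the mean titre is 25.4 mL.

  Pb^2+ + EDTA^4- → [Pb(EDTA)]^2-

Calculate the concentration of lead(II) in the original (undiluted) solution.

n(EDTA) = 0.0254 × 0.0388 = 9.86 × 10^-4 mol
n(Pb2+) in the aliquot = 9.86 × 10^-4 mol (1:1 ratio)
[Pb2+]_dilute = 9.86 × 10^-4 / 0.0500 = 0.0197 mol/L
Dilution factor = 250.0 / 10.1 = 24.75
[Pb2+]_stock = 0.0197 × 24.75 = 0.488 mol/L

0.488 M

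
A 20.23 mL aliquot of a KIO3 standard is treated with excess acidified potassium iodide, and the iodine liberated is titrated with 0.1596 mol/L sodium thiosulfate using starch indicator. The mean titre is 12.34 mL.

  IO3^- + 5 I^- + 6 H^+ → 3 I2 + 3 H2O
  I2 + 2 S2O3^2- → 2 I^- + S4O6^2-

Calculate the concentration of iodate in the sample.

n(S2O3^2-) = 0.01234 × 0.1596 = 1.969 × 10^-3 mol
n(I2) = n(S2O3^2-)/2 = 9.847 × 10^-4 mol
From the 1:3 ratio, n(IO3^-) in the aliquot = 1/3 × 9.847 × 10^-4 = 3.282 × 10^-4 mol
[IO3^-] = 3.282 × 10^-4 / 0.02023 = 0.01623 mol/L

0.01623 mol/L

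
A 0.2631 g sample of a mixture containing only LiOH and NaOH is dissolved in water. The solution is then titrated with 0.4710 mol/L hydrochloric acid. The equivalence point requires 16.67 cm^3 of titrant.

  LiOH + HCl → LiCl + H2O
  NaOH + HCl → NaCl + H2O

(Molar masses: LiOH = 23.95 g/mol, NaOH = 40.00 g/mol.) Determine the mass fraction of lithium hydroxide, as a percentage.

n(HCl) = 0.01667 × 0.4710 = 7.852 × 10^-3 mol
Let x = n(LiOH), y = n(NaOH).
Titrant: 1x + 1y = 7.852 × 10^-3;  mass: 23.95x + 40.00y = 0.2631
Solving, x = 3.175 × 10^-3 mol, y = 4.676 × 10^-3 mol
mass of LiOH = 3.175 × 10^-3 × 23.95 = 0.07605 g
% LiOH = 0.07605 / 0.2631 × 100 = 28.90 %

28.90 %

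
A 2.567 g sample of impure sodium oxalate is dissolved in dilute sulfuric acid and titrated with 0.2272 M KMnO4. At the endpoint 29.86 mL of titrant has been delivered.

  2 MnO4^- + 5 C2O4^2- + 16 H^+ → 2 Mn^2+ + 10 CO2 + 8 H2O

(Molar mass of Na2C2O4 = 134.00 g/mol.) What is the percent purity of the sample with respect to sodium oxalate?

n(KMnO4) = 0.02986 L × 0.2272 mol/L = 6.784 × 10^-3 mol
From the 5:2 ratio, n(Na2C2O4) = 5/2 × 6.784 × 10^-3 = 0.01696 mol
mass of Na2C2O4 = 0.01696 × 134.00 g/mol = 2.273 g
% Na2C2O4 = 2.273 / 2.567 × 100 = 88.54 %

88.54 %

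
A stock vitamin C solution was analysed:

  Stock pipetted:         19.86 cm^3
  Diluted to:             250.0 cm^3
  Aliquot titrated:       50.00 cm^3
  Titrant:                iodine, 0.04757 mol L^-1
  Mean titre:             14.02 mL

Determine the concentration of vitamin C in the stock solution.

0.1679 mol/L

C6H8O6 + I2 → C6H6O6 + 2 HI
n(I2) = 0.01402 × 0.04757 = 6.669 × 10^-4 mol
n(C6H8O6) in the aliquot = 6.669 × 10^-4 mol (1:1 ratio)
[C6H8O6]_dilute = 6.669 × 10^-4 / 0.05000 = 0.01334 mol/L
Dilution factor = 250.0 / 19.86 = 12.59
[C6H8O6]_stock = 0.01334 × 12.59 = 0.1679 mol/L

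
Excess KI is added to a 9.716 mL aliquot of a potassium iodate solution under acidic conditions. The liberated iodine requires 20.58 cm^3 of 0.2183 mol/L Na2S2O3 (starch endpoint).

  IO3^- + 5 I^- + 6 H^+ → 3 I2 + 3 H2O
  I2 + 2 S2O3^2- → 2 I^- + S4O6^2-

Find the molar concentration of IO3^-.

0.07707 mol/L

n(S2O3^2-) = 0.02058 × 0.2183 = 4.493 × 10^-3 mol
n(I2) = n(S2O3^2-)/2 = 2.246 × 10^-3 mol
From the 1:3 ratio, n(IO3^-) in the aliquot = 1/3 × 2.246 × 10^-3 = 7.488 × 10^-4 mol
[IO3^-] = 7.488 × 10^-4 / 0.009716 = 0.07707 mol/L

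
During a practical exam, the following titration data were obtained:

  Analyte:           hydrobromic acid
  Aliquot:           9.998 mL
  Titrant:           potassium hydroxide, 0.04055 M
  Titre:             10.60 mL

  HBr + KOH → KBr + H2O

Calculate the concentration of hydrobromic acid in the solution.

0.04299 M

n(KOH) = 0.01060 L × 0.04055 mol/L = 4.298 × 10^-4 mol
n(HBr) = 4.298 × 10^-4 mol (1:1 mole ratio)
[HBr] = 4.298 × 10^-4 mol / 0.009998 L = 0.04299 mol/L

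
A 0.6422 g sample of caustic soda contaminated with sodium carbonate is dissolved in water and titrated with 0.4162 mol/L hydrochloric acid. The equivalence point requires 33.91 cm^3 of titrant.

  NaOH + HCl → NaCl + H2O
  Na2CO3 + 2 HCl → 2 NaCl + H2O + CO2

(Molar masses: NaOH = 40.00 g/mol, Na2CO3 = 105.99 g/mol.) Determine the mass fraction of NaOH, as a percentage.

n(HCl) = 0.03391 × 0.4162 = 0.01411 mol
Let x = n(NaOH), y = n(Na2CO3).
Titrant: 1x + 2y = 0.01411;  mass: 40.00x + 105.99y = 0.6422
Solving, x = 8.137 × 10^-3 mol, y = 2.988 × 10^-3 mol
mass of NaOH = 8.137 × 10^-3 × 40.00 = 0.3255 g
% NaOH = 0.3255 / 0.6422 × 100 = 50.68 %

50.68 %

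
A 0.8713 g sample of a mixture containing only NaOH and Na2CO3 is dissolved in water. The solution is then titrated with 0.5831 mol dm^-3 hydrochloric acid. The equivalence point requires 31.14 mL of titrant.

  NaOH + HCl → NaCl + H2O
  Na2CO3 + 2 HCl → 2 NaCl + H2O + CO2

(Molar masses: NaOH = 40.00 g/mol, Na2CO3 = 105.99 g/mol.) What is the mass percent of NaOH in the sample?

32.14 %

n(HCl) = 0.03114 × 0.5831 = 0.01816 mol
Let x = n(NaOH), y = n(Na2CO3).
Titrant: 1x + 2y = 0.01816;  mass: 40.00x + 105.99y = 0.8713
Solving, x = 7.000 × 10^-3 mol, y = 5.579 × 10^-3 mol
mass of NaOH = 7.000 × 10^-3 × 40.00 = 0.2800 g
% NaOH = 0.2800 / 0.8713 × 100 = 32.14 %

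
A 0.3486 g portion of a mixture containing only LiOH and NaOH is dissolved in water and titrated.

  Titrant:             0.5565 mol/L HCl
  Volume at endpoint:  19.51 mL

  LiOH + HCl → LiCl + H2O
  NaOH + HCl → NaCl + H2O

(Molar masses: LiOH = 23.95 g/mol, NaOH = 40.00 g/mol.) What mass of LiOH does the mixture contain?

n(HCl) = 0.01951 × 0.5565 = 0.01086 mol
Let x = n(LiOH), y = n(NaOH).
Titrant: 1x + 1y = 0.01086;  mass: 23.95x + 40.00y = 0.3486
Solving, x = 5.339 × 10^-3 mol, y = 5.518 × 10^-3 mol
mass of LiOH = 5.339 × 10^-3 × 23.95 = 0.1279 g

0.1279 g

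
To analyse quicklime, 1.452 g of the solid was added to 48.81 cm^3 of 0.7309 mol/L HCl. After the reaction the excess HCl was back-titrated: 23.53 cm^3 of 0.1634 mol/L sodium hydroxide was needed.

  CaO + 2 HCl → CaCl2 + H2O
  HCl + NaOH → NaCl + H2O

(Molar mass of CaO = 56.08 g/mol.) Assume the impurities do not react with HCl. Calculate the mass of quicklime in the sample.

0.8925 g

n(HCl) added = 0.04881 × 0.7309 = 0.03568 mol
n(NaOH) used in back-titration = 0.02353 × 0.1634 = 3.845 × 10^-3 mol
n(HCl) left over = 3.845 × 10^-3 mol (1:1 ratio)
n(HCl) consumed by analyte = 0.03568 − 3.845 × 10^-3 = 0.03183 mol
From the 1:2 ratio, n(CaO) = 1/2 × 0.03183 = 0.01592 mol
mass of CaO = 0.01592 × 56.08 = 0.8925 g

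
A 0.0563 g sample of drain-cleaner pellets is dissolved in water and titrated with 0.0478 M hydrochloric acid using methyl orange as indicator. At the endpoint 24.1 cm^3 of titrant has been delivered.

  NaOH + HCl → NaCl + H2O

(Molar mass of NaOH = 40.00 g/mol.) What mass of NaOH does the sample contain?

n(HCl) = 0.0241 L × 0.0478 mol/L = 1.15 × 10^-3 mol
n(NaOH) = 1.15 × 10^-3 mol (1:1 ratio)
mass of NaOH = 1.15 × 10^-3 × 40.00 g/mol = 0.0461 g

0.0461 g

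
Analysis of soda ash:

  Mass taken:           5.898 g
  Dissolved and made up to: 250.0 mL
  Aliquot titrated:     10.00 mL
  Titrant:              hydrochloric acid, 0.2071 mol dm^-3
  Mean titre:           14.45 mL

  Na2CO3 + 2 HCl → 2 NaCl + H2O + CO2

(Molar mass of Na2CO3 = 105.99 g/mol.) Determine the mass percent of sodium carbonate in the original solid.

n(HCl) per titration = 0.01445 × 0.2071 = 2.993 × 10^-3 mol
From the 1:2 ratio, n(Na2CO3) in each aliquot = 1/2 × 2.993 × 10^-3 = 1.496 × 10^-3 mol
n(Na2CO3) in the whole flask = 1.496 × 10^-3 × 250.0/10.00 = 0.03741 mol
mass of Na2CO3 = 0.03741 × 105.99 = 3.965 g
% Na2CO3 = 3.965 / 5.898 × 100 = 67.22 %

67.22 %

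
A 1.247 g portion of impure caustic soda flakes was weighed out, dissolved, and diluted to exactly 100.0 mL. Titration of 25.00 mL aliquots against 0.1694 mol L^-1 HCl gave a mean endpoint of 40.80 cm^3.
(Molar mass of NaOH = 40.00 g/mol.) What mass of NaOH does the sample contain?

1.106 g

NaOH + HCl → NaCl + H2O
n(HCl) per titration = 0.04080 × 0.1694 = 6.912 × 10^-3 mol
n(NaOH) in each aliquot = 6.912 × 10^-3 mol (1:1 ratio)
n(NaOH) in the whole flask = 6.912 × 10^-3 × 100.0/25.00 = 0.02765 mol
mass of NaOH = 0.02765 × 40.00 = 1.106 g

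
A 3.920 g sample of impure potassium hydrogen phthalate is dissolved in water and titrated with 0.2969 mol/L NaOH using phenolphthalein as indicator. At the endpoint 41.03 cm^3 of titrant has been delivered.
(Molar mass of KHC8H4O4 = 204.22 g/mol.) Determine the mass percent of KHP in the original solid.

63.46 %

KHC8H4O4 + NaOH → KNaC8H4O4 + H2O
n(NaOH) = 0.04103 L × 0.2969 mol/L = 0.01218 mol
n(KHC8H4O4) = 0.01218 mol (1:1 ratio)
mass of KHC8H4O4 = 0.01218 × 204.22 g/mol = 2.488 g
% KHC8H4O4 = 2.488 / 3.920 × 100 = 63.46 %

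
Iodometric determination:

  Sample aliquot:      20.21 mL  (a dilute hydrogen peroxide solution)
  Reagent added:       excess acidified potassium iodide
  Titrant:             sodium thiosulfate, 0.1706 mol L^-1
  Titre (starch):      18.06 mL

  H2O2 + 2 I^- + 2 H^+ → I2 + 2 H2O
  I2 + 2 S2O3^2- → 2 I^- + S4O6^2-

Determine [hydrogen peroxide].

n(S2O3^2-) = 0.01806 × 0.1706 = 3.081 × 10^-3 mol
n(I2) = n(S2O3^2-)/2 = 1.541 × 10^-3 mol
n(H2O2) in the aliquot = 1.541 × 10^-3 mol (1:1 ratio)
[H2O2] = 1.541 × 10^-3 / 0.02021 = 0.07623 mol/L

0.07623 mol/L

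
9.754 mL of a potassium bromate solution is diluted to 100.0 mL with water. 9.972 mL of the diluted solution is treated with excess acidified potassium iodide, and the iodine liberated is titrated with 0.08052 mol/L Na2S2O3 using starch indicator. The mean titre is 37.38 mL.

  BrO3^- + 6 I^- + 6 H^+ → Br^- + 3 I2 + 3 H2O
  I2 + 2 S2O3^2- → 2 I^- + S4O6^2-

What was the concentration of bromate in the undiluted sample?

n(S2O3^2-) = 0.03738 × 0.08052 = 3.010 × 10^-3 mol
n(I2) = n(S2O3^2-)/2 = 1.505 × 10^-3 mol
From the 1:3 ratio, n(BrO3^-) in the aliquot = 1/3 × 1.505 × 10^-3 = 5.016 × 10^-4 mol
[BrO3^-]_dilute = 5.016 × 10^-4 / 0.009972 = 0.05030 mol/L
[BrO3^-]_original = 0.05030 × 100.0/9.754 = 0.5157 mol/L

0.5157 mol/L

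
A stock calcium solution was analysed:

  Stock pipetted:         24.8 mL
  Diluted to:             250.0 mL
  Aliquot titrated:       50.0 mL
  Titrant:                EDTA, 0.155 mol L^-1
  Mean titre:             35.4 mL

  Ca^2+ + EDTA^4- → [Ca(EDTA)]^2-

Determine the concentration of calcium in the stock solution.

n(EDTA) = 0.0354 × 0.155 = 5.49 × 10^-3 mol
n(Ca2+) in the aliquot = 5.49 × 10^-3 mol (1:1 ratio)
[Ca2+]_dilute = 5.49 × 10^-3 / 0.0500 = 0.110 mol/L
Dilution factor = 250.0 / 24.8 = 10.08
[Ca2+]_stock = 0.110 × 10.08 = 1.11 mol/L

1.11 mol/L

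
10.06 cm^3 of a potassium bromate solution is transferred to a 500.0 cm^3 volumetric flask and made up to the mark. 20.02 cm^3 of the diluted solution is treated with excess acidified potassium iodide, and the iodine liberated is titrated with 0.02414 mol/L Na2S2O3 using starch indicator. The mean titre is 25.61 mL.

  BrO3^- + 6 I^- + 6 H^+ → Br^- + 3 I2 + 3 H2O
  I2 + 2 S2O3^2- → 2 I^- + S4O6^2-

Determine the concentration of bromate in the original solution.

0.2558 mol/L

n(S2O3^2-) = 0.02561 × 0.02414 = 6.182 × 10^-4 mol
n(I2) = n(S2O3^2-)/2 = 3.091 × 10^-4 mol
From the 1:3 ratio, n(BrO3^-) in the aliquot = 1/3 × 3.091 × 10^-4 = 1.030 × 10^-4 mol
[BrO3^-]_dilute = 1.030 × 10^-4 / 0.02002 = 0.005147 mol/L
[BrO3^-]_original = 0.005147 × 500.0/10.06 = 0.2558 mol/L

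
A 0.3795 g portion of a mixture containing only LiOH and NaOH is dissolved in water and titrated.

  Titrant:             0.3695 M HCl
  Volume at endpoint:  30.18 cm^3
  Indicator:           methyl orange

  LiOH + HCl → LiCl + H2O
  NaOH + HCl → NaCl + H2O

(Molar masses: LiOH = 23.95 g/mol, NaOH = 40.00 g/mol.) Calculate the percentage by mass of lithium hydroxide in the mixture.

n(HCl) = 0.03018 × 0.3695 = 0.01115 mol
Let x = n(LiOH), y = n(NaOH).
Titrant: 1x + 1y = 0.01115;  mass: 23.95x + 40.00y = 0.3795
Solving, x = 4.147 × 10^-3 mol, y = 7.004 × 10^-3 mol
mass of LiOH = 4.147 × 10^-3 × 23.95 = 0.09932 g
% LiOH = 0.09932 / 0.3795 × 100 = 26.17 %

26.17 %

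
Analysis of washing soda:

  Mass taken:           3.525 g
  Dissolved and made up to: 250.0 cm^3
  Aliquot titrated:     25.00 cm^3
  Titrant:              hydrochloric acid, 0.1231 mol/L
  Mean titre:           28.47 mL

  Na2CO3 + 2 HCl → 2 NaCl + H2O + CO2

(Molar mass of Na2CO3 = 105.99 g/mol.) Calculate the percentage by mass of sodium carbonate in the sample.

52.69 %

n(HCl) per titration = 0.02847 × 0.1231 = 3.505 × 10^-3 mol
From the 1:2 ratio, n(Na2CO3) in each aliquot = 1/2 × 3.505 × 10^-3 = 1.752 × 10^-3 mol
n(Na2CO3) in the whole flask = 1.752 × 10^-3 × 250.0/25.00 = 0.01752 mol
mass of Na2CO3 = 0.01752 × 105.99 = 1.857 g
% Na2CO3 = 1.857 / 3.525 × 100 = 52.69 %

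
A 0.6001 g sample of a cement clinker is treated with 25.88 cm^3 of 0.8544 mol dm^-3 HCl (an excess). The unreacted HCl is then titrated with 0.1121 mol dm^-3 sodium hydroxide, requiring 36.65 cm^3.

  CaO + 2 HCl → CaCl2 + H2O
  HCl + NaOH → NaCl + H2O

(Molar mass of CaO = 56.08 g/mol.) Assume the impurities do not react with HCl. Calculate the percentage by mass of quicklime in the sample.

n(HCl) added = 0.02588 × 0.8544 = 0.02211 mol
n(NaOH) used in back-titration = 0.03665 × 0.1121 = 4.108 × 10^-3 mol
n(HCl) left over = 4.108 × 10^-3 mol (1:1 ratio)
n(HCl) consumed by analyte = 0.02211 − 4.108 × 10^-3 = 0.01800 mol
From the 1:2 ratio, n(CaO) = 1/2 × 0.01800 = 9.002 × 10^-3 mol
mass of CaO = 9.002 × 10^-3 × 56.08 = 0.5048 g
% CaO = 0.5048 / 0.6001 × 100 = 84.12 %

84.12 %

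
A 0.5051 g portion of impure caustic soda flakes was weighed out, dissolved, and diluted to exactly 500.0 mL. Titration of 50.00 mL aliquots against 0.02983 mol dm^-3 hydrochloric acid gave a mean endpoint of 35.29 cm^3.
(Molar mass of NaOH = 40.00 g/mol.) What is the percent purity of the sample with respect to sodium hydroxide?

NaOH + HCl → NaCl + H2O
n(HCl) per titration = 0.03529 × 0.02983 = 1.053 × 10^-3 mol
n(NaOH) in each aliquot = 1.053 × 10^-3 mol (1:1 ratio)
n(NaOH) in the whole flask = 1.053 × 10^-3 × 500.0/50.00 = 0.01053 mol
mass of NaOH = 0.01053 × 40.00 = 0.4211 g
% NaOH = 0.4211 / 0.5051 × 100 = 83.37 %

83.37 %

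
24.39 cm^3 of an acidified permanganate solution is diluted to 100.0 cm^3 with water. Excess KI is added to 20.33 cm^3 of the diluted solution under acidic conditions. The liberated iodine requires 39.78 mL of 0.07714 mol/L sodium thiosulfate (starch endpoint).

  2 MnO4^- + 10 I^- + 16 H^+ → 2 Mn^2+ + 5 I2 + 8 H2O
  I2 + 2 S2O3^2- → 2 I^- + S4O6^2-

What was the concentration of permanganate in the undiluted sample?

0.1238 mol/L

n(S2O3^2-) = 0.03978 × 0.07714 = 3.069 × 10^-3 mol
n(I2) = n(S2O3^2-)/2 = 1.534 × 10^-3 mol
From the 2:5 ratio, n(MnO4^-) in the aliquot = 2/5 × 1.534 × 10^-3 = 6.137 × 10^-4 mol
[MnO4^-]_dilute = 6.137 × 10^-4 / 0.02033 = 0.03019 mol/L
[MnO4^-]_original = 0.03019 × 100.0/24.39 = 0.1238 mol/L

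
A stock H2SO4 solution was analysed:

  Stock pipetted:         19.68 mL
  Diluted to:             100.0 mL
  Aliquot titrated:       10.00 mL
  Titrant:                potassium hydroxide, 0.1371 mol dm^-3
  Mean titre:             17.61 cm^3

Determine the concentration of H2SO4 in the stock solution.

0.6134 mol/L

H2SO4 + 2 KOH → K2SO4 + 2 H2O
n(KOH) = 0.01761 × 0.1371 = 2.414 × 10^-3 mol
From the 1:2 ratio, n(H2SO4) in the aliquot = 1/2 × 2.414 × 10^-3 = 1.207 × 10^-3 mol
[H2SO4]_dilute = 1.207 × 10^-3 / 0.01000 = 0.1207 mol/L
Dilution factor = 100.0 / 19.68 = 5.081
[H2SO4]_stock = 0.1207 × 5.081 = 0.6134 mol/L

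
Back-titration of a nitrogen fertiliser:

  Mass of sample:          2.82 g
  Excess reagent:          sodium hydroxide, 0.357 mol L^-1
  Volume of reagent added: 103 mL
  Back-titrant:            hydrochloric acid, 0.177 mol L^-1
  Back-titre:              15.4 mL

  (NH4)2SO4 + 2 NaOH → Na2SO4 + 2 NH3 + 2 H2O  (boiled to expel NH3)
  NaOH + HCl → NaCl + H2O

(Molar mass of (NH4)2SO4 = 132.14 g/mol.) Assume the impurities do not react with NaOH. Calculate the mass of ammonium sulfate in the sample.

2.25 g

n(NaOH) added = 0.103 × 0.357 = 0.0368 mol
n(HCl) used in back-titration = 0.0154 × 0.177 = 2.73 × 10^-3 mol
n(NaOH) left over = 2.73 × 10^-3 mol (1:1 ratio)
n(NaOH) consumed by analyte = 0.0368 − 2.73 × 10^-3 = 0.0340 mol
From the 1:2 ratio, n((NH4)2SO4) = 1/2 × 0.0340 = 0.0170 mol
mass of (NH4)2SO4 = 0.0170 × 132.14 = 2.25 g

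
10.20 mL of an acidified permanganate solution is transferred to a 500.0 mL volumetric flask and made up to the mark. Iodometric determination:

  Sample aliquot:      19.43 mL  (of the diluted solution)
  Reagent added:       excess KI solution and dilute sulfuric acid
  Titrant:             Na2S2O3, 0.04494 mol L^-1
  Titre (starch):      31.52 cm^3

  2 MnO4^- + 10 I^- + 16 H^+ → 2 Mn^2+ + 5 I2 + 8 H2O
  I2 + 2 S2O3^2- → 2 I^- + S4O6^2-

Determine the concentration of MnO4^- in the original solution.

n(S2O3^2-) = 0.03152 × 0.04494 = 1.417 × 10^-3 mol
n(I2) = n(S2O3^2-)/2 = 7.083 × 10^-4 mol
From the 2:5 ratio, n(MnO4^-) in the aliquot = 2/5 × 7.083 × 10^-4 = 2.833 × 10^-4 mol
[MnO4^-]_dilute = 2.833 × 10^-4 / 0.01943 = 0.01458 mol/L
[MnO4^-]_original = 0.01458 × 500.0/10.20 = 0.7147 mol/L

0.7147 mol/L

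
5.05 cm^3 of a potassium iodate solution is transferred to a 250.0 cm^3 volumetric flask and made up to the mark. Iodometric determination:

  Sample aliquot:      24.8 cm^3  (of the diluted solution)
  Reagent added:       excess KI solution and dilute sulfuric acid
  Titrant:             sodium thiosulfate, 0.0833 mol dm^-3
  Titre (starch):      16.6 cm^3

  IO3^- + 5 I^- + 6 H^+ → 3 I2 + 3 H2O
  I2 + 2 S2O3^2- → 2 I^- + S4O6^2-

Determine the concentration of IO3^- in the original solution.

0.460 mol/L

n(S2O3^2-) = 0.0166 × 0.0833 = 1.38 × 10^-3 mol
n(I2) = n(S2O3^2-)/2 = 6.91 × 10^-4 mol
From the 1:3 ratio, n(IO3^-) in the aliquot = 1/3 × 6.91 × 10^-4 = 2.30 × 10^-4 mol
[IO3^-]_dilute = 2.30 × 10^-4 / 0.0248 = 0.00929 mol/L
[IO3^-]_original = 0.00929 × 250.0/5.05 = 0.460 mol/L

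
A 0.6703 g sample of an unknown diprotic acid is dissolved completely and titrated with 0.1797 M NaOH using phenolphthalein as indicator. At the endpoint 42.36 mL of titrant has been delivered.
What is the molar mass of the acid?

176.1 g/mol

n(NaOH) = 0.04236 L × 0.1797 mol/L = 7.612 × 10^-3 mol
From the 1:2 ratio, n(H2A) = 1/2 × 7.612 × 10^-3 = 3.806 × 10^-3 mol
M = m / n = 0.6703 g / 3.806 × 10^-3 mol = 176.1 g/mol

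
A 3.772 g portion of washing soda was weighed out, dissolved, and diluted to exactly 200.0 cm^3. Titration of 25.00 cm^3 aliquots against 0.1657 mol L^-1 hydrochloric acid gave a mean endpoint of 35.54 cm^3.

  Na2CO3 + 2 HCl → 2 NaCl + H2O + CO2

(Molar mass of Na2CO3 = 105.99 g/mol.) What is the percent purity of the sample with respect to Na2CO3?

66.19 %

n(HCl) per titration = 0.03554 × 0.1657 = 5.889 × 10^-3 mol
From the 1:2 ratio, n(Na2CO3) in each aliquot = 1/2 × 5.889 × 10^-3 = 2.944 × 10^-3 mol
n(Na2CO3) in the whole flask = 2.944 × 10^-3 × 200.0/25.00 = 0.02356 mol
mass of Na2CO3 = 0.02356 × 105.99 = 2.497 g
% Na2CO3 = 2.497 / 3.772 × 100 = 66.19 %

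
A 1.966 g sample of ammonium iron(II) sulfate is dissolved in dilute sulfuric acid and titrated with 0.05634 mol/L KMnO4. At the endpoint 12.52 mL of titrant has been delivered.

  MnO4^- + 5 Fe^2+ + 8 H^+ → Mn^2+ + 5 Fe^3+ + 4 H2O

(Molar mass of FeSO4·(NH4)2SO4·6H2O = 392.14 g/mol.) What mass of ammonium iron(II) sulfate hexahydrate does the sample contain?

1.383 g

n(KMnO4) = 0.01252 L × 0.05634 mol/L = 7.054 × 10^-4 mol
From the 5:1 ratio, n(FeSO4·(NH4)2SO4·6H2O) = 5/1 × 7.054 × 10^-4 = 3.527 × 10^-3 mol
mass of FeSO4·(NH4)2SO4·6H2O = 3.527 × 10^-3 × 392.14 g/mol = 1.383 g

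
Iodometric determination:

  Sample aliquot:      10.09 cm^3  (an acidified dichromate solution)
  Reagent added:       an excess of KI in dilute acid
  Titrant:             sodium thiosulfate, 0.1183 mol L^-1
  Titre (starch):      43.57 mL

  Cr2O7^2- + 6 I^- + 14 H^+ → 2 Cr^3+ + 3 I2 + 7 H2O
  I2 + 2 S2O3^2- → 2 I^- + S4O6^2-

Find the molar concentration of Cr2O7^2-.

n(S2O3^2-) = 0.04357 × 0.1183 = 5.154 × 10^-3 mol
n(I2) = n(S2O3^2-)/2 = 2.577 × 10^-3 mol
From the 1:3 ratio, n(Cr2O7^2-) in the aliquot = 1/3 × 2.577 × 10^-3 = 8.591 × 10^-4 mol
[Cr2O7^2-] = 8.591 × 10^-4 / 0.01009 = 0.08514 mol/L

0.08514 mol/L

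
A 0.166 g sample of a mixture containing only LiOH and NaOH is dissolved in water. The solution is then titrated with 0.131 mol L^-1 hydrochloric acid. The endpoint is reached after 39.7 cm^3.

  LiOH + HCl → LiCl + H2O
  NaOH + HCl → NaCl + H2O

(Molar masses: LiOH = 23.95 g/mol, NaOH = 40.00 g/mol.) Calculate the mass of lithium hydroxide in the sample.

0.0627 g

n(HCl) = 0.0397 × 0.131 = 5.20 × 10^-3 mol
Let x = n(LiOH), y = n(NaOH).
Titrant: 1x + 1y = 5.20 × 10^-3;  mass: 23.95x + 40.00y = 0.166
Solving, x = 2.62 × 10^-3 mol, y = 2.58 × 10^-3 mol
mass of LiOH = 2.62 × 10^-3 × 23.95 = 0.0627 g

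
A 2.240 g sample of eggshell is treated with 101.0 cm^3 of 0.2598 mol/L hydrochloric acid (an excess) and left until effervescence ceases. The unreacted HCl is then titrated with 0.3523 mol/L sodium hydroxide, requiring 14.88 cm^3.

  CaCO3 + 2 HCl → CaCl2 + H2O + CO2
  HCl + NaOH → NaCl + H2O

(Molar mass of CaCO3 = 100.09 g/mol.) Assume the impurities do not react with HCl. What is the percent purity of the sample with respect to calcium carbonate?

n(HCl) added = 0.1010 × 0.2598 = 0.02624 mol
n(NaOH) used in back-titration = 0.01488 × 0.3523 = 5.242 × 10^-3 mol
n(HCl) left over = 5.242 × 10^-3 mol (1:1 ratio)
n(HCl) consumed by analyte = 0.02624 − 5.242 × 10^-3 = 0.02100 mol
From the 1:2 ratio, n(CaCO3) = 1/2 × 0.02100 = 0.01050 mol
mass of CaCO3 = 0.01050 × 100.09 = 1.051 g
% CaCO3 = 1.051 / 2.240 × 100 = 46.91 %

46.91 %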